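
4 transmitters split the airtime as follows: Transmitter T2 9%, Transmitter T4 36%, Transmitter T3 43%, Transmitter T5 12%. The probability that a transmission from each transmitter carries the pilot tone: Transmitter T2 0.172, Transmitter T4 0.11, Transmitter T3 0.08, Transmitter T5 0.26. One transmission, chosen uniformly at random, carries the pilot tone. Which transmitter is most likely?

Unnormalized posteriors (prior × likelihood):
  Transmitter T2: 0.09 × 0.172 = 0.01548
  Transmitter T4: 0.36 × 0.11 = 0.0396
  Transmitter T3: 0.43 × 0.08 = 0.0344
  Transmitter T5: 0.12 × 0.26 = 0.0312
Normalizing constant = 0.12068.
Largest term belongs to Transmitter T4, so Transmitter T4 is most probable.

Transmitter T4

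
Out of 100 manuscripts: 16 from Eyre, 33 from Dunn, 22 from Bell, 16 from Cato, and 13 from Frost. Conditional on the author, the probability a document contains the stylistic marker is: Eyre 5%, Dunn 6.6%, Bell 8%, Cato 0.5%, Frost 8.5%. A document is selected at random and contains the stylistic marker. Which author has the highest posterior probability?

Dunn

Prior × likelihood for each hypothesis:
  Eyre: 0.16 × 0.05 = 0.008
  Dunn: 0.33 × 0.066 = 0.02178
  Bell: 0.22 × 0.08 = 0.0176
  Cato: 0.16 × 0.005 = 0.0008
  Frost: 0.13 × 0.085 = 0.01105
Total = 0.05923.
Largest term belongs to Dunn, so Dunn is most probable.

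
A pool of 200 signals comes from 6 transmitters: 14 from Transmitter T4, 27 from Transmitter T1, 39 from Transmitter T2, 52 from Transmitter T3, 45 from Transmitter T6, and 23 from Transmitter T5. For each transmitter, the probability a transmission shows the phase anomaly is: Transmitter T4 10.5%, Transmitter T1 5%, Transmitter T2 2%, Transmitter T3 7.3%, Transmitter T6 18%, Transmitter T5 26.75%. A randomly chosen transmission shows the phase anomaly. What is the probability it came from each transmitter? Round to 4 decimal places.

Compute prior × likelihood for every hypothesis:
  Transmitter T4: 0.07 × 0.105 = 0.00735
  Transmitter T1: 0.135 × 0.05 = 0.00675
  Transmitter T2: 0.195 × 0.02 = 0.0039
  Transmitter T3: 0.26 × 0.073 = 0.01898
  Transmitter T6: 0.225 × 0.18 = 0.0405
  Transmitter T5: 0.115 × 0.2675 = 0.0307625
Sum = 0.1082425.
P(Transmitter T4 | anomaly) = 0.00735/0.1082425 ≈ 0.0679
P(Transmitter T1 | anomaly) = 0.00675/0.1082425 ≈ 0.0624
P(Transmitter T2 | anomaly) = 0.0039/0.1082425 ≈ 0.0360
P(Transmitter T3 | anomaly) = 0.01898/0.1082425 ≈ 0.1753
P(Transmitter T6 | anomaly) = 0.0405/0.1082425 ≈ 0.3742
P(Transmitter T5 | anomaly) = 0.0307625/0.1082425 ≈ 0.2842

Transmitter T4 0.0679, Transmitter T1 0.0624, Transmitter T2 0.0360, Transmitter T3 0.1753, Transmitter T6 0.3742, Transmitter T5 0.2842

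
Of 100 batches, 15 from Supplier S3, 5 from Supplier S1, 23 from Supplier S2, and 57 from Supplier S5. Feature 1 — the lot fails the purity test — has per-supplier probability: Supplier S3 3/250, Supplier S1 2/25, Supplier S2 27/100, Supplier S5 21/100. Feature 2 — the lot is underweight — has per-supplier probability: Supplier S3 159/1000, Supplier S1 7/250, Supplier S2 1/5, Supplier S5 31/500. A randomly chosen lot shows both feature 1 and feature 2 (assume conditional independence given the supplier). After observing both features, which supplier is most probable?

By Bayes' rule, posterior ∝ prior × likelihood:
  Supplier S3: 0.15 × 0.012 × 0.159 = 0.0002862
  Supplier S1: 0.05 × 0.08 × 0.028 = 0.000112
  Supplier S2: 0.23 × 0.27 × 0.2 = 0.01242
  Supplier S5: 0.57 × 0.21 × 0.062 = 0.0074214
Sum = 0.0202396.
Largest term belongs to Supplier S2, so Supplier S2 is most probable.

Supplier S2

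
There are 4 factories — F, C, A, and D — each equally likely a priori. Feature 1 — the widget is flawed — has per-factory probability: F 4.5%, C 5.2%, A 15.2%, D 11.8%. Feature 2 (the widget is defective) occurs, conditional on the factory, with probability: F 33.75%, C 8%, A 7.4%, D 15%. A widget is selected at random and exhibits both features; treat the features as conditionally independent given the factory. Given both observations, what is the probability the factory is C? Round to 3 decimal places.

Since the prior is uniform, the posterior is proportional to the likelihood:
  F: 0.045 × 0.3375 = 0.0151875
  C: 0.052 × 0.08 = 0.00416
  A: 0.152 × 0.074 = 0.011248
  D: 0.118 × 0.15 = 0.0177
Sum = 0.0482955.
P(C | evidence) = 0.00416 / 0.0482955 ≈ 0.086.

0.086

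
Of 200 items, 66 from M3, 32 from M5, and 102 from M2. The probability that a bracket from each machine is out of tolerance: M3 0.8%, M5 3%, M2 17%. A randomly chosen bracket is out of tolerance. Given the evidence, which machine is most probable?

Prior × likelihood for each hypothesis:
  M3: 0.33 × 0.008 = 0.00264
  M5: 0.16 × 0.03 = 0.0048
  M2: 0.51 × 0.17 = 0.0867
Sum = 0.09414.
Largest term belongs to M2, so M2 is most probable.

M2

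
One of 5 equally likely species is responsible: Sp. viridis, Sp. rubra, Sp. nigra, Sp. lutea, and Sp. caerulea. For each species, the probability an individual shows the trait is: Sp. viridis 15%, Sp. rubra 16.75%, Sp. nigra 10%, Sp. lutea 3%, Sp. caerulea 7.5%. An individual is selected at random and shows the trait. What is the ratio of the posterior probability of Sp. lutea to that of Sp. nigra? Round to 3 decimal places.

0.300

Since the prior is uniform, the posterior is proportional to the likelihood:
  Sp. viridis: 0.15
  Sp. rubra: 0.1675
  Sp. nigra: 0.1
  Sp. lutea: 0.03
  Sp. caerulea: 0.075
Normalizing constant = 0.5225.
The ratio is 0.03 / 0.1 (the normalizer cancels) = 0.300.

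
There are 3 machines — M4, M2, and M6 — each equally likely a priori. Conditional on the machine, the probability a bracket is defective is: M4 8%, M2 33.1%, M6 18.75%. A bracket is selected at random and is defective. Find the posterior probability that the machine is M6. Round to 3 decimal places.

0.313

Since the prior is uniform, the posterior is proportional to the likelihood:
  M4: 0.08
  M2: 0.331
  M6: 0.1875
Normalizing constant = 0.5985.
P(M6 | evidence) = 0.1875 / 0.5985 ≈ 0.313.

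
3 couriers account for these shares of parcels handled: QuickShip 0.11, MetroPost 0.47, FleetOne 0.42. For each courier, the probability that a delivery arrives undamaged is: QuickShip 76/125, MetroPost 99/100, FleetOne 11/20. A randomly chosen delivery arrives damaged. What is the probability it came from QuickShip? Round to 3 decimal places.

0.182

Taking complements, P(damaged | each) = QuickShip 0.392, MetroPost 0.01, FleetOne 0.45.
Unnormalized posteriors (prior × likelihood):
  QuickShip: 0.11 × 0.392 = 0.04312
  MetroPost: 0.47 × 0.01 = 0.0047
  FleetOne: 0.42 × 0.45 = 0.189
Normalizing constant = 0.23682.
P(QuickShip | evidence) = 0.04312 / 0.23682 ≈ 0.182.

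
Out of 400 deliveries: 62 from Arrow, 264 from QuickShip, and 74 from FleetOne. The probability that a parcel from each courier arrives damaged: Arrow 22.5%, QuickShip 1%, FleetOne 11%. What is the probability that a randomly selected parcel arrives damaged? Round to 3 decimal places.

Unnormalized posteriors (prior × likelihood):
  Arrow: 0.155 × 0.225 = 0.034875
  QuickShip: 0.66 × 0.01 = 0.0066
  FleetOne: 0.185 × 0.11 = 0.02035
P(damaged) = 0.034875 + 0.0066 + 0.02035 = 0.061825 → 0.062.

0.062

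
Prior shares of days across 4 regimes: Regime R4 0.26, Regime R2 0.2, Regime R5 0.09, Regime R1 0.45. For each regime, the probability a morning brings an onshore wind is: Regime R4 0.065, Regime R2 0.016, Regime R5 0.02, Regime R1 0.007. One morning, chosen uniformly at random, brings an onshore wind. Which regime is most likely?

Compute prior × likelihood for every hypothesis:
  Regime R4: 0.26 × 0.065 = 0.0169
  Regime R2: 0.2 × 0.016 = 0.0032
  Regime R5: 0.09 × 0.02 = 0.0018
  Regime R1: 0.45 × 0.007 = 0.00315
Total = 0.02505.
Largest term belongs to Regime R4, so Regime R4 is most probable.

Regime R4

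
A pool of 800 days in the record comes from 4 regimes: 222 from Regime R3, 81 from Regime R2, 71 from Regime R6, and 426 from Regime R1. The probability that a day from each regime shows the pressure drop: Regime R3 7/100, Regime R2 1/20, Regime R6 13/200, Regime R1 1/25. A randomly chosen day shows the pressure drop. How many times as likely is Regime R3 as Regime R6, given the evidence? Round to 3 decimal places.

Compute prior × likelihood for every hypothesis:
  Regime R3: 0.2775 × 0.07 = 0.019425
  Regime R2: 0.10125 × 0.05 = 0.0050625
  Regime R6: 0.08875 × 0.065 = 0.00576875
  Regime R1: 0.5325 × 0.04 = 0.0213
Total = 0.05155625.
The ratio is 0.019425 / 0.00576875 (the normalizer cancels) = 3.367.

3.367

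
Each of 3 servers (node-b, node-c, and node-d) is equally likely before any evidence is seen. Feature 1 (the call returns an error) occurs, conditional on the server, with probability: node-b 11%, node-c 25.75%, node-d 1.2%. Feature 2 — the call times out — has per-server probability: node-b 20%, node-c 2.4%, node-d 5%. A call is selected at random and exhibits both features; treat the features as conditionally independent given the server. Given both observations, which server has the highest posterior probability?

node-b

With a uniform prior (1/3 each), posterior ∝ likelihood:
  node-b: 0.11 × 0.2 = 0.022
  node-c: 0.2575 × 0.024 = 0.00618
  node-d: 0.012 × 0.05 = 0.0006
Total = 0.02878.
Largest term belongs to node-b, so node-b is most probable.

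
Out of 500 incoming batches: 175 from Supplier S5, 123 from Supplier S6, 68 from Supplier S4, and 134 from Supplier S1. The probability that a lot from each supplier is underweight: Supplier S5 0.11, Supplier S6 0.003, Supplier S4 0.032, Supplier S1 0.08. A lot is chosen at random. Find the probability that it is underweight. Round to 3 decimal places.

Compute prior × likelihood for every hypothesis:
  Supplier S5: 0.35 × 0.11 = 0.0385
  Supplier S6: 0.246 × 0.003 = 0.000738
  Supplier S4: 0.136 × 0.032 = 0.004352
  Supplier S1: 0.268 × 0.08 = 0.02144
P(underweight) = 0.0385 + 0.000738 + 0.004352 + 0.02144 = 0.06503 → 0.065.

0.065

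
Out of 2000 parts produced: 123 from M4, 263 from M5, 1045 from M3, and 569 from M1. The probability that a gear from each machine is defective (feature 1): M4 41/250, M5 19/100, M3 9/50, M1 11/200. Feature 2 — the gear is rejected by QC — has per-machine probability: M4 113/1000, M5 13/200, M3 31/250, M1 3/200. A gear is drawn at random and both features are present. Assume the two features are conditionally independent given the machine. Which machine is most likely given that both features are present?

Unnormalized posteriors (prior × likelihood):
  M4: 0.0615 × 0.164 × 0.113 = 0.001139718
  M5: 0.1315 × 0.19 × 0.065 = 0.001624025
  M3: 0.5225 × 0.18 × 0.124 = 0.0116622
  M1: 0.2845 × 0.055 × 0.015 = 0.0002347125
Normalizing constant = 0.0146606555.
Largest term belongs to M3, so M3 is most probable.

M3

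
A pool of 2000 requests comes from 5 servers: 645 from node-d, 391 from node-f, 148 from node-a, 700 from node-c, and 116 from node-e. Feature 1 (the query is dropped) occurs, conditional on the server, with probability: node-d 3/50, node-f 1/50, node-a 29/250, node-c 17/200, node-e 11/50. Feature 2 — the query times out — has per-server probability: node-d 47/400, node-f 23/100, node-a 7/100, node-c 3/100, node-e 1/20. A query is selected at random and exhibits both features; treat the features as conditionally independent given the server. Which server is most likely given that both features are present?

Prior × likelihood for each hypothesis:
  node-d: 0.3225 × 0.06 × 0.1175 = 0.002273625
  node-f: 0.1955 × 0.02 × 0.23 = 0.0008993
  node-a: 0.074 × 0.116 × 0.07 = 0.00060088
  node-c: 0.35 × 0.085 × 0.03 = 0.0008925
  node-e: 0.058 × 0.22 × 0.05 = 0.000638
Total = 0.005304305.
Largest term belongs to node-d, so node-d is most probable.

node-d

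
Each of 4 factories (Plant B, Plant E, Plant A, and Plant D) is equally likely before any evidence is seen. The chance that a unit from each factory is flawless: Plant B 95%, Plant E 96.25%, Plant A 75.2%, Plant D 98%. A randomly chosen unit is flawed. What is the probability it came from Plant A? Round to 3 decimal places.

Taking complements, P(flawed | each) = Plant B 0.05, Plant E 0.0375, Plant A 0.248, Plant D 0.02.
With a uniform prior (1/4 each), posterior ∝ likelihood:
  Plant B: 0.05
  Plant E: 0.0375
  Plant A: 0.248
  Plant D: 0.02
Normalizing constant = 0.3555.
P(Plant A | evidence) = 0.248 / 0.3555 ≈ 0.698.

0.698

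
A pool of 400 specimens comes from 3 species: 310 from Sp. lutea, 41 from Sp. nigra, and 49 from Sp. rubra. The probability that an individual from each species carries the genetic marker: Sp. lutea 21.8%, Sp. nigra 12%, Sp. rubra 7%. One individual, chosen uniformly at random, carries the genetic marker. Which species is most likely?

Sp. lutea

Prior × likelihood for each hypothesis:
  Sp. lutea: 0.775 × 0.218 = 0.16895
  Sp. nigra: 0.1025 × 0.12 = 0.0123
  Sp. rubra: 0.1225 × 0.07 = 0.008575
Normalizing constant = 0.189825.
Largest term belongs to Sp. lutea, so Sp. lutea is most probable.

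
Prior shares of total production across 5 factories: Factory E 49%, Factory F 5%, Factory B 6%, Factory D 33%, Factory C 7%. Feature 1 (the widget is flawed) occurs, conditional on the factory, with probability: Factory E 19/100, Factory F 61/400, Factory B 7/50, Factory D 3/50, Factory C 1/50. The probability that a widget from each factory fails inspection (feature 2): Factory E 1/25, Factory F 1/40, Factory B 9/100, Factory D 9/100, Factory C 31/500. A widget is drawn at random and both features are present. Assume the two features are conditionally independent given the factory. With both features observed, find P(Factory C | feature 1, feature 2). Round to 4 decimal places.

Unnormalized posteriors (prior × likelihood):
  Factory E: 0.49 × 0.19 × 0.04 = 0.003724
  Factory F: 0.05 × 0.1525 × 0.025 = 0.000190625
  Factory B: 0.06 × 0.14 × 0.09 = 0.000756
  Factory D: 0.33 × 0.06 × 0.09 = 0.001782
  Factory C: 0.07 × 0.02 × 0.062 = 0.0000868
Total = 0.006539425.
P(Factory C | evidence) = 0.0000868 / 0.006539425 ≈ 0.0133.

0.0133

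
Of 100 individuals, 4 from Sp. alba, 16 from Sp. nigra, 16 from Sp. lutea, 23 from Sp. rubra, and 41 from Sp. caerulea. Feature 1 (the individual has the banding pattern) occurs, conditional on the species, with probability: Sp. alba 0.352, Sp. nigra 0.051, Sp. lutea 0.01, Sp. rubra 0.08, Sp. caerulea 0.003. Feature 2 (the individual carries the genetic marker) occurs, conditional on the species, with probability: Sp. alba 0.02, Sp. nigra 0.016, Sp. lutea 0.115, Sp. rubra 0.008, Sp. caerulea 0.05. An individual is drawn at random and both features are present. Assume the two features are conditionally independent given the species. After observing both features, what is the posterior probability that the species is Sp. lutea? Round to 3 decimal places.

0.229

Prior × likelihood for each hypothesis:
  Sp. alba: 0.04 × 0.352 × 0.02 = 0.0002816
  Sp. nigra: 0.16 × 0.051 × 0.016 = 0.00013056
  Sp. lutea: 0.16 × 0.01 × 0.115 = 0.000184
  Sp. rubra: 0.23 × 0.08 × 0.008 = 0.0001472
  Sp. caerulea: 0.41 × 0.003 × 0.05 = 0.0000615
Total = 0.00080486.
P(Sp. lutea | evidence) = 0.000184 / 0.00080486 ≈ 0.229.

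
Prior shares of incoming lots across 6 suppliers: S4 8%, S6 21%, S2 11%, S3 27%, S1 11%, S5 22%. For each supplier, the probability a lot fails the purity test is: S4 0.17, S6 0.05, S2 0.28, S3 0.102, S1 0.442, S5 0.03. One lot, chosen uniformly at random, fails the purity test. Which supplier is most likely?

S1

By Bayes' rule, posterior ∝ prior × likelihood:
  S4: 0.08 × 0.17 = 0.0136
  S6: 0.21 × 0.05 = 0.0105
  S2: 0.11 × 0.28 = 0.0308
  S3: 0.27 × 0.102 = 0.02754
  S1: 0.11 × 0.442 = 0.04862
  S5: 0.22 × 0.03 = 0.0066
Normalizing constant = 0.13766.
Largest term belongs to S1, so S1 is most probable.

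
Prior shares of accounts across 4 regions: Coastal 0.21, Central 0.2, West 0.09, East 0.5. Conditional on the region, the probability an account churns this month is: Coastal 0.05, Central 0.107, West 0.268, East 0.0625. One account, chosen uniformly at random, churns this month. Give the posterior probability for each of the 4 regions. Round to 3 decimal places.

Prior × likelihood for each hypothesis:
  Coastal: 0.21 × 0.05 = 0.0105
  Central: 0.2 × 0.107 = 0.0214
  West: 0.09 × 0.268 = 0.02412
  East: 0.5 × 0.0625 = 0.03125
Sum = 0.08727.
P(Coastal | churn) = 0.0105/0.08727 ≈ 0.120
P(Central | churn) = 0.0214/0.08727 ≈ 0.245
P(West | churn) = 0.02412/0.08727 ≈ 0.276
P(East | churn) = 0.03125/0.08727 ≈ 0.358

Coastal 0.120, Central 0.245, West 0.276, East 0.358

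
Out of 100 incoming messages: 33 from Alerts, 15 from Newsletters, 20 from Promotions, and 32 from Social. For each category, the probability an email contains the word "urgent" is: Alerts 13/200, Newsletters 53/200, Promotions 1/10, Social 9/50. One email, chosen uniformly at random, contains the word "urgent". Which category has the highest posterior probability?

Social

Prior × likelihood for each hypothesis:
  Alerts: 0.33 × 0.065 = 0.02145
  Newsletters: 0.15 × 0.265 = 0.03975
  Promotions: 0.2 × 0.1 = 0.02
  Social: 0.32 × 0.18 = 0.0576
Total = 0.1388.
Largest term belongs to Social, so Social is most probable.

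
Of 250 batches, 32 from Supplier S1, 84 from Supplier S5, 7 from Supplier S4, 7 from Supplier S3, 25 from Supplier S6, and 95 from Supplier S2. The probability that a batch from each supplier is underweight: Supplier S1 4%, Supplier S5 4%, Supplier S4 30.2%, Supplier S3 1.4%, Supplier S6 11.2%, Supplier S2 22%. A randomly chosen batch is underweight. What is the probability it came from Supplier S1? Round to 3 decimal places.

Prior × likelihood for each hypothesis:
  Supplier S1: 0.128 × 0.04 = 0.00512
  Supplier S5: 0.336 × 0.04 = 0.01344
  Supplier S4: 0.028 × 0.302 = 0.008456
  Supplier S3: 0.028 × 0.014 = 0.000392
  Supplier S6: 0.1 × 0.112 = 0.0112
  Supplier S2: 0.38 × 0.22 = 0.0836
Sum = 0.122208.
P(Supplier S1 | evidence) = 0.00512 / 0.122208 ≈ 0.042.

0.042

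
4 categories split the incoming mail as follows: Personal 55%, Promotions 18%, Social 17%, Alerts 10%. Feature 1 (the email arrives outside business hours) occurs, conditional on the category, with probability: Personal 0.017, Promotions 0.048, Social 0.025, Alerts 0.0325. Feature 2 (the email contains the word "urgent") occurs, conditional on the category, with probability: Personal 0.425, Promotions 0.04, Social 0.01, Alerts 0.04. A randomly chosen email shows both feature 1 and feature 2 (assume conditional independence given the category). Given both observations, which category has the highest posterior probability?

Personal

Prior × likelihood for each hypothesis:
  Personal: 0.55 × 0.017 × 0.425 = 0.00397375
  Promotions: 0.18 × 0.048 × 0.04 = 0.0003456
  Social: 0.17 × 0.025 × 0.01 = 0.0000425
  Alerts: 0.1 × 0.0325 × 0.04 = 0.00013
Total = 0.00449185.
Largest term belongs to Personal, so Personal is most probable.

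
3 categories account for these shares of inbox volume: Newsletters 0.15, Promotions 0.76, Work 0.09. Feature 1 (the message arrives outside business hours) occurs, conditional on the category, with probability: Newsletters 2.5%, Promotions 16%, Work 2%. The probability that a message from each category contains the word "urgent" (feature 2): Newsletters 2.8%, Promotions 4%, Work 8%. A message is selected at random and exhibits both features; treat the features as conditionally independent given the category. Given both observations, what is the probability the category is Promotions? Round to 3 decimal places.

Prior × likelihood for each hypothesis:
  Newsletters: 0.15 × 0.025 × 0.028 = 0.000105
  Promotions: 0.76 × 0.16 × 0.04 = 0.004864
  Work: 0.09 × 0.02 × 0.08 = 0.000144
Total = 0.005113.
P(Promotions | evidence) = 0.004864 / 0.005113 ≈ 0.951.

0.951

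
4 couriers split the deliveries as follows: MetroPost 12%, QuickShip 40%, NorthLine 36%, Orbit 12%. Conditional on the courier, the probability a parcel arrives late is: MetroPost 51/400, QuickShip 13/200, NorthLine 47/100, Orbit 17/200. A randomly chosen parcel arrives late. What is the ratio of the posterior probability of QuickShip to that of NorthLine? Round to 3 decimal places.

Unnormalized posteriors (prior × likelihood):
  MetroPost: 0.12 × 0.1275 = 0.0153
  QuickShip: 0.4 × 0.065 = 0.026
  NorthLine: 0.36 × 0.47 = 0.1692
  Orbit: 0.12 × 0.085 = 0.0102
Sum = 0.2207.
The ratio is 0.026 / 0.1692 (the normalizer cancels) = 0.154.

0.154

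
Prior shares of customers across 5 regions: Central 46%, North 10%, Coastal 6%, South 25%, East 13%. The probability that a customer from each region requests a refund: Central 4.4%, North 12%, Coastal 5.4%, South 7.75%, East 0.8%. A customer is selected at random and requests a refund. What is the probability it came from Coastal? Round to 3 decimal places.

0.058

Prior × likelihood for each hypothesis:
  Central: 0.46 × 0.044 = 0.02024
  North: 0.1 × 0.12 = 0.012
  Coastal: 0.06 × 0.054 = 0.00324
  South: 0.25 × 0.0775 = 0.019375
  East: 0.13 × 0.008 = 0.00104
Total = 0.055895.
P(Coastal | evidence) = 0.00324 / 0.055895 ≈ 0.058.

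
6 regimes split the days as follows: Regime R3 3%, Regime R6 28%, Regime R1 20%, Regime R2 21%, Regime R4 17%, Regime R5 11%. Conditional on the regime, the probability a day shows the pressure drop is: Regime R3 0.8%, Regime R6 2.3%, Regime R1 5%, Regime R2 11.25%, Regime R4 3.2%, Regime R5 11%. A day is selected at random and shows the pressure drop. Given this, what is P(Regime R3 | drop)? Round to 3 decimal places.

Prior × likelihood for each hypothesis:
  Regime R3: 0.03 × 0.008 = 0.00024
  Regime R6: 0.28 × 0.023 = 0.00644
  Regime R1: 0.2 × 0.05 = 0.01
  Regime R2: 0.21 × 0.1125 = 0.023625
  Regime R4: 0.17 × 0.032 = 0.00544
  Regime R5: 0.11 × 0.11 = 0.0121
Normalizing constant = 0.057845.
P(Regime R3 | evidence) = 0.00024 / 0.057845 ≈ 0.004.

0.004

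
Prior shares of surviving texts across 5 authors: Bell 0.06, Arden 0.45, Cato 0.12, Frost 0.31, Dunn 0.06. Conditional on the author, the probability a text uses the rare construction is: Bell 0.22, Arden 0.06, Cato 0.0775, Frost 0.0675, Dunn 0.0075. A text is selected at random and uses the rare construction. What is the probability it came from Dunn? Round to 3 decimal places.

Compute prior × likelihood for every hypothesis:
  Bell: 0.06 × 0.22 = 0.0132
  Arden: 0.45 × 0.06 = 0.027
  Cato: 0.12 × 0.0775 = 0.0093
  Frost: 0.31 × 0.0675 = 0.020925
  Dunn: 0.06 × 0.0075 = 0.00045
Sum = 0.070875.
P(Dunn | evidence) = 0.00045 / 0.070875 ≈ 0.006.

0.006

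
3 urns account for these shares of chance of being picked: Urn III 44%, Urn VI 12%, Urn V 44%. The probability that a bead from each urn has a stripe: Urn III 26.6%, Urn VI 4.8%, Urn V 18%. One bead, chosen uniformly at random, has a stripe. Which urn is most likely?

Compute prior × likelihood for every hypothesis:
  Urn III: 0.44 × 0.266 = 0.11704
  Urn VI: 0.12 × 0.048 = 0.00576
  Urn V: 0.44 × 0.18 = 0.0792
Total = 0.202.
Largest term belongs to Urn III, so Urn III is most probable.

Urn III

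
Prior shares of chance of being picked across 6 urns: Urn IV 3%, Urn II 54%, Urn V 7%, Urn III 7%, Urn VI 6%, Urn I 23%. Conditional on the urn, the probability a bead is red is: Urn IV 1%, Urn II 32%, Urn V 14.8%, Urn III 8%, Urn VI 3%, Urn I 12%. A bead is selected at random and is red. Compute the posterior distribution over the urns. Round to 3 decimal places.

Urn IV 0.001, Urn II 0.791, Urn V 0.047, Urn III 0.026, Urn VI 0.008, Urn I 0.126

Compute prior × likelihood for every hypothesis:
  Urn IV: 0.03 × 0.01 = 0.0003
  Urn II: 0.54 × 0.32 = 0.1728
  Urn V: 0.07 × 0.148 = 0.01036
  Urn III: 0.07 × 0.08 = 0.0056
  Urn VI: 0.06 × 0.03 = 0.0018
  Urn I: 0.23 × 0.12 = 0.0276
Normalizing constant = 0.21846.
P(Urn IV | red) = 0.0003/0.21846 ≈ 0.001
P(Urn II | red) = 0.1728/0.21846 ≈ 0.791
P(Urn V | red) = 0.01036/0.21846 ≈ 0.047
P(Urn III | red) = 0.0056/0.21846 ≈ 0.026
P(Urn VI | red) = 0.0018/0.21846 ≈ 0.008
P(Urn I | red) = 0.0276/0.21846 ≈ 0.126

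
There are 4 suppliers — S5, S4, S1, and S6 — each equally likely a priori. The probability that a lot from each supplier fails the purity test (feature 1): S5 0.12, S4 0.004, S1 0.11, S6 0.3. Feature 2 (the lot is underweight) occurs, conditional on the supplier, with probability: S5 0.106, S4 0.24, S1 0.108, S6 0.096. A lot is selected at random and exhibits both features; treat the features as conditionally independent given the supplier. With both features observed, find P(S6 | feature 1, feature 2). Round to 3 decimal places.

With a uniform prior (1/4 each), posterior ∝ likelihood:
  S5: 0.12 × 0.106 = 0.01272
  S4: 0.004 × 0.24 = 0.00096
  S1: 0.11 × 0.108 = 0.01188
  S6: 0.3 × 0.096 = 0.0288
Total = 0.05436.
P(S6 | evidence) = 0.0288 / 0.05436 ≈ 0.530.

0.530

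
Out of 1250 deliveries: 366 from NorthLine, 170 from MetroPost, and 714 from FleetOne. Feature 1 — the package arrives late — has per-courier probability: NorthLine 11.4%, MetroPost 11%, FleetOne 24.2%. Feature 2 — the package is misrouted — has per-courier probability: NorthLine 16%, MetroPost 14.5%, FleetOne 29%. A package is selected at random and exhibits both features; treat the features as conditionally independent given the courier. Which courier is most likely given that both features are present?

FleetOne

Compute prior × likelihood for every hypothesis:
  NorthLine: 0.2928 × 0.114 × 0.16 = 0.005340672
  MetroPost: 0.136 × 0.11 × 0.145 = 0.0021692
  FleetOne: 0.5712 × 0.242 × 0.29 = 0.040086816
Normalizing constant = 0.047596688.
Largest term belongs to FleetOne, so FleetOne is most probable.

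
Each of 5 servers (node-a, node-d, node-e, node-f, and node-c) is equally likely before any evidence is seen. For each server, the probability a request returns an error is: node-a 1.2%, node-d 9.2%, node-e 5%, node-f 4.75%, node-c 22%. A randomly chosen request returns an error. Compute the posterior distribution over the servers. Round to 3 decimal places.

Since the prior is uniform, the posterior is proportional to the likelihood:
  node-a: 0.012
  node-d: 0.092
  node-e: 0.05
  node-f: 0.0475
  node-c: 0.22
Sum = 0.4215.
P(node-a | error) = 0.012/0.4215 ≈ 0.028
P(node-d | error) = 0.092/0.4215 ≈ 0.218
P(node-e | error) = 0.05/0.4215 ≈ 0.119
P(node-f | error) = 0.0475/0.4215 ≈ 0.113
P(node-c | error) = 0.22/0.4215 ≈ 0.522
(Check: 0.028+0.218+0.119+0.113+0.522 = 1.000.)

node-a 0.028, node-d 0.218, node-e 0.119, node-f 0.113, node-c 0.522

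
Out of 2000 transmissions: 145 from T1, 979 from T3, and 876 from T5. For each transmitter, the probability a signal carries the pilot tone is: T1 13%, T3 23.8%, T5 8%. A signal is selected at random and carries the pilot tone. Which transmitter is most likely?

By Bayes' rule, posterior ∝ prior × likelihood:
  T1: 0.0725 × 0.13 = 0.009425
  T3: 0.4895 × 0.238 = 0.116501
  T5: 0.438 × 0.08 = 0.03504
Normalizing constant = 0.160966.
Largest term belongs to T3, so T3 is most probable.

T3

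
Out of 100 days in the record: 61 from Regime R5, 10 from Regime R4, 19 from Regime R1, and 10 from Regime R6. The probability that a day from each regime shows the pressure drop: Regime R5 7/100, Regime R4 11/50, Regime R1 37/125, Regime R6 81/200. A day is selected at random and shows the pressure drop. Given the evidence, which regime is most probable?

Compute prior × likelihood for every hypothesis:
  Regime R5: 0.61 × 0.07 = 0.0427
  Regime R4: 0.1 × 0.22 = 0.022
  Regime R1: 0.19 × 0.296 = 0.05624
  Regime R6: 0.1 × 0.405 = 0.0405
Sum = 0.16144.
Largest term belongs to Regime R1, so Regime R1 is most probable.

Regime R1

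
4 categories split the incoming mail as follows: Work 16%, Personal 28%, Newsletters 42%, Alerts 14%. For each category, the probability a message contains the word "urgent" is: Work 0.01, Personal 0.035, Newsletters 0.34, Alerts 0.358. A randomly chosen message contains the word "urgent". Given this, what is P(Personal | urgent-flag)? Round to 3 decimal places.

0.048

Compute prior × likelihood for every hypothesis:
  Work: 0.16 × 0.01 = 0.0016
  Personal: 0.28 × 0.035 = 0.0098
  Newsletters: 0.42 × 0.34 = 0.1428
  Alerts: 0.14 × 0.358 = 0.05012
Total = 0.20432.
P(Personal | evidence) = 0.0098 / 0.20432 ≈ 0.048.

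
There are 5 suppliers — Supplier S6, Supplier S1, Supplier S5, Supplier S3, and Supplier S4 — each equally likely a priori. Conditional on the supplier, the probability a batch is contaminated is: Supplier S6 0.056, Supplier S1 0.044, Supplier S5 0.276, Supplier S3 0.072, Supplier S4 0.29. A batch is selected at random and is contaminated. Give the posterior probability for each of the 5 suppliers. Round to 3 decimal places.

Supplier S6 0.076, Supplier S1 0.060, Supplier S5 0.374, Supplier S3 0.098, Supplier S4 0.393

Since the prior is uniform, the posterior is proportional to the likelihood:
  Supplier S6: 0.056
  Supplier S1: 0.044
  Supplier S5: 0.276
  Supplier S3: 0.072
  Supplier S4: 0.29
Normalizing constant = 0.738.
P(Supplier S6 | contaminated) = 0.056/0.738 ≈ 0.076
P(Supplier S1 | contaminated) = 0.044/0.738 ≈ 0.060
P(Supplier S5 | contaminated) = 0.276/0.738 ≈ 0.374
P(Supplier S3 | contaminated) = 0.072/0.738 ≈ 0.098
P(Supplier S4 | contaminated) = 0.29/0.738 ≈ 0.393
(Check: 0.076+0.060+0.374+0.098+0.393 = 1.001.)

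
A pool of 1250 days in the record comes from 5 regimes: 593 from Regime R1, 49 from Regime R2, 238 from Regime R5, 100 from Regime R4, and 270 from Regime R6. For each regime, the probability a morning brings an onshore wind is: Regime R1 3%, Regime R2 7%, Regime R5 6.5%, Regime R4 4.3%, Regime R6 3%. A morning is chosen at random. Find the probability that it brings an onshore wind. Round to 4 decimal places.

Prior × likelihood for each hypothesis:
  Regime R1: 0.4744 × 0.03 = 0.014232
  Regime R2: 0.0392 × 0.07 = 0.002744
  Regime R5: 0.1904 × 0.065 = 0.012376
  Regime R4: 0.08 × 0.043 = 0.00344
  Regime R6: 0.216 × 0.03 = 0.00648
P(onshore) = 0.014232 + 0.002744 + 0.012376 + 0.00344 + 0.00648 = 0.039272 → 0.0393.

0.0393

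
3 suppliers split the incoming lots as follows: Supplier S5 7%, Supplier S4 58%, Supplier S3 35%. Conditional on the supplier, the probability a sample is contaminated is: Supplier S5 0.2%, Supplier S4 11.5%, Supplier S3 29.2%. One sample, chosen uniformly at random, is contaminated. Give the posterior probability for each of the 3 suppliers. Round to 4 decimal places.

Supplier S5 0.0008, Supplier S4 0.3946, Supplier S3 0.6046

Unnormalized posteriors (prior × likelihood):
  Supplier S5: 0.07 × 0.002 = 0.00014
  Supplier S4: 0.58 × 0.115 = 0.0667
  Supplier S3: 0.35 × 0.292 = 0.1022
Sum = 0.16904.
P(Supplier S5 | contaminated) = 0.00014/0.16904 ≈ 0.0008
P(Supplier S4 | contaminated) = 0.0667/0.16904 ≈ 0.3946
P(Supplier S3 | contaminated) = 0.1022/0.16904 ≈ 0.6046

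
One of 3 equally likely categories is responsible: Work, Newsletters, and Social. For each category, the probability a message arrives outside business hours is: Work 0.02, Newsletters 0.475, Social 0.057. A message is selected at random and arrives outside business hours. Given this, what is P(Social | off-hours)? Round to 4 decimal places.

0.1033

Since the prior is uniform, the posterior is proportional to the likelihood:
  Work: 0.02
  Newsletters: 0.475
  Social: 0.057
Normalizing constant = 0.552.
P(Social | evidence) = 0.057 / 0.552 ≈ 0.1033.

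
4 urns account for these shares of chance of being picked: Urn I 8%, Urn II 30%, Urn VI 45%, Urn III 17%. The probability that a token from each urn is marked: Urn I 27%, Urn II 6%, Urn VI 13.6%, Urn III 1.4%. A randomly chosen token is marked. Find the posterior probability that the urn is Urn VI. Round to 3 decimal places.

0.593

By Bayes' rule, posterior ∝ prior × likelihood:
  Urn I: 0.08 × 0.27 = 0.0216
  Urn II: 0.3 × 0.06 = 0.018
  Urn VI: 0.45 × 0.136 = 0.0612
  Urn III: 0.17 × 0.014 = 0.00238
Normalizing constant = 0.10318.
P(Urn VI | evidence) = 0.0612 / 0.10318 ≈ 0.593.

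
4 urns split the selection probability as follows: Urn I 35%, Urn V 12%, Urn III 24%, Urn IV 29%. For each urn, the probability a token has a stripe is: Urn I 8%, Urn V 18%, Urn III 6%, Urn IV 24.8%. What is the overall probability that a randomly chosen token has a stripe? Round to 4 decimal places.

0.1359

Compute prior × likelihood for every hypothesis:
  Urn I: 0.35 × 0.08 = 0.028
  Urn V: 0.12 × 0.18 = 0.0216
  Urn III: 0.24 × 0.06 = 0.0144
  Urn IV: 0.29 × 0.248 = 0.07192
P(striped) = 0.028 + 0.0216 + 0.0144 + 0.07192 = 0.13592 → 0.1359.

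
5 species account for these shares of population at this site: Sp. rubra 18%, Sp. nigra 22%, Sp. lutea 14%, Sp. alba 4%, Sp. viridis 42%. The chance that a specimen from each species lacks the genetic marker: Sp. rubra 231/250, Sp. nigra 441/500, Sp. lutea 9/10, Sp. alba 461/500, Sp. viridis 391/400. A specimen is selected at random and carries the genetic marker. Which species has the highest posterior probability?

Taking complements, P(marker | each) = Sp. rubra 0.076, Sp. nigra 0.118, Sp. lutea 0.1, Sp. alba 0.078, Sp. viridis 0.0225.
Compute prior × likelihood for every hypothesis:
  Sp. rubra: 0.18 × 0.076 = 0.01368
  Sp. nigra: 0.22 × 0.118 = 0.02596
  Sp. lutea: 0.14 × 0.1 = 0.014
  Sp. alba: 0.04 × 0.078 = 0.00312
  Sp. viridis: 0.42 × 0.0225 = 0.00945
Sum = 0.06621.
Largest term belongs to Sp. nigra, so Sp. nigra is most probable.

Sp. nigra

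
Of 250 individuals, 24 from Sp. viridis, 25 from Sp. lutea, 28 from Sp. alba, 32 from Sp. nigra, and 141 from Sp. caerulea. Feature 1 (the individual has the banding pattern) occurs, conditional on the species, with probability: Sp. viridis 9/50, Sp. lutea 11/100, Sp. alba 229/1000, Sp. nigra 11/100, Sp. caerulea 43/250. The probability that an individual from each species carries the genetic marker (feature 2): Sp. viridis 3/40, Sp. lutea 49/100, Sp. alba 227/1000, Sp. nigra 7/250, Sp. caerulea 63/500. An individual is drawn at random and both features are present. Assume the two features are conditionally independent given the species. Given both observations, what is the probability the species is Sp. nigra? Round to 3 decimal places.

0.016

Unnormalized posteriors (prior × likelihood):
  Sp. viridis: 0.096 × 0.18 × 0.075 = 0.001296
  Sp. lutea: 0.1 × 0.11 × 0.49 = 0.00539
  Sp. alba: 0.112 × 0.229 × 0.227 = 0.005822096
  Sp. nigra: 0.128 × 0.11 × 0.028 = 0.00039424
  Sp. caerulea: 0.564 × 0.172 × 0.126 = 0.012223008
Sum = 0.025125344.
P(Sp. nigra | evidence) = 0.00039424 / 0.025125344 ≈ 0.016.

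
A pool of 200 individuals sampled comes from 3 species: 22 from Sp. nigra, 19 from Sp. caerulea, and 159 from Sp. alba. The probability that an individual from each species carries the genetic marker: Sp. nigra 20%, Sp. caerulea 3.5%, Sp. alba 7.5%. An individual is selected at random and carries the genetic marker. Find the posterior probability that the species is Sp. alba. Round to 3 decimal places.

Unnormalized posteriors (prior × likelihood):
  Sp. nigra: 0.11 × 0.2 = 0.022
  Sp. caerulea: 0.095 × 0.035 = 0.003325
  Sp. alba: 0.795 × 0.075 = 0.059625
Sum = 0.08495.
P(Sp. alba | evidence) = 0.059625 / 0.08495 ≈ 0.702.

0.702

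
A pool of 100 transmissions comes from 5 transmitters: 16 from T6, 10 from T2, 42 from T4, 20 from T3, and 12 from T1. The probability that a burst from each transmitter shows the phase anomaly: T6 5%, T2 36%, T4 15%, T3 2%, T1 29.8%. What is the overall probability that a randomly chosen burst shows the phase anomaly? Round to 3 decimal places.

Unnormalized posteriors (prior × likelihood):
  T6: 0.16 × 0.05 = 0.008
  T2: 0.1 × 0.36 = 0.036
  T4: 0.42 × 0.15 = 0.063
  T3: 0.2 × 0.02 = 0.004
  T1: 0.12 × 0.298 = 0.03576
P(anomaly) = 0.008 + 0.036 + 0.063 + 0.004 + 0.03576 = 0.14676 → 0.147.

0.147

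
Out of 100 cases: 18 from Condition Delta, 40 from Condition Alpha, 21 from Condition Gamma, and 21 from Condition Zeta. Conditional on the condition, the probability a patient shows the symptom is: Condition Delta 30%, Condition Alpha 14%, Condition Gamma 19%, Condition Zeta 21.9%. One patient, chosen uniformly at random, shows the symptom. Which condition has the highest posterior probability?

Condition Alpha

Unnormalized posteriors (prior × likelihood):
  Condition Delta: 0.18 × 0.3 = 0.054
  Condition Alpha: 0.4 × 0.14 = 0.056
  Condition Gamma: 0.21 × 0.19 = 0.0399
  Condition Zeta: 0.21 × 0.219 = 0.04599
Sum = 0.19589.
Largest term belongs to Condition Alpha, so Condition Alpha is most probable.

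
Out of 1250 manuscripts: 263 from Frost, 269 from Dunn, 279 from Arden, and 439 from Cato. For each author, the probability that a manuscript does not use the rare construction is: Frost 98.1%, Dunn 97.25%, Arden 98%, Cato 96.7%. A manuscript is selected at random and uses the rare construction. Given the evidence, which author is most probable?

Cato

Taking complements, P(rare-form | each) = Frost 0.019, Dunn 0.0275, Arden 0.02, Cato 0.033.
Unnormalized posteriors (prior × likelihood):
  Frost: 0.2104 × 0.019 = 0.0039976
  Dunn: 0.2152 × 0.0275 = 0.005918
  Arden: 0.2232 × 0.02 = 0.004464
  Cato: 0.3512 × 0.033 = 0.0115896
Sum = 0.0259692.
Largest term belongs to Cato, so Cato is most probable.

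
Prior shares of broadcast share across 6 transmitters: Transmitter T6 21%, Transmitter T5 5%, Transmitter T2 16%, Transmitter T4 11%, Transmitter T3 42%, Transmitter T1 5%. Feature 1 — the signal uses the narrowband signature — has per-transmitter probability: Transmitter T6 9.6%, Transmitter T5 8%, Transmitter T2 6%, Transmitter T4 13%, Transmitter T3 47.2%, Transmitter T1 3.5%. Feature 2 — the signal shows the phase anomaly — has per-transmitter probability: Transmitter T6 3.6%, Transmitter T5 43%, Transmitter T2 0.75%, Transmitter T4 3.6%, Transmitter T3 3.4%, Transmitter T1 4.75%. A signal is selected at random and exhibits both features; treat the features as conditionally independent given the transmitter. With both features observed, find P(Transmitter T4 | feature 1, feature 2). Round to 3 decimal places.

0.052

Unnormalized posteriors (prior × likelihood):
  Transmitter T6: 0.21 × 0.096 × 0.036 = 0.00072576
  Transmitter T5: 0.05 × 0.08 × 0.43 = 0.00172
  Transmitter T2: 0.16 × 0.06 × 0.0075 = 0.000072
  Transmitter T4: 0.11 × 0.13 × 0.036 = 0.0005148
  Transmitter T3: 0.42 × 0.472 × 0.034 = 0.00674016
  Transmitter T1: 0.05 × 0.035 × 0.0475 = 0.000083125
Normalizing constant = 0.009855845.
P(Transmitter T4 | evidence) = 0.0005148 / 0.009855845 ≈ 0.052.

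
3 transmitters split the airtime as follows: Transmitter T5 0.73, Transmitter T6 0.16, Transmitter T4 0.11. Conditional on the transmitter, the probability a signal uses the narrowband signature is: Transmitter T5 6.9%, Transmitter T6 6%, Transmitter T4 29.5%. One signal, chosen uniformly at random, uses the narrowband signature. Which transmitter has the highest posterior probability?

Compute prior × likelihood for every hypothesis:
  Transmitter T5: 0.73 × 0.069 = 0.05037
  Transmitter T6: 0.16 × 0.06 = 0.0096
  Transmitter T4: 0.11 × 0.295 = 0.03245
Total = 0.09242.
Largest term belongs to Transmitter T5, so Transmitter T5 is most probable.

Transmitter T5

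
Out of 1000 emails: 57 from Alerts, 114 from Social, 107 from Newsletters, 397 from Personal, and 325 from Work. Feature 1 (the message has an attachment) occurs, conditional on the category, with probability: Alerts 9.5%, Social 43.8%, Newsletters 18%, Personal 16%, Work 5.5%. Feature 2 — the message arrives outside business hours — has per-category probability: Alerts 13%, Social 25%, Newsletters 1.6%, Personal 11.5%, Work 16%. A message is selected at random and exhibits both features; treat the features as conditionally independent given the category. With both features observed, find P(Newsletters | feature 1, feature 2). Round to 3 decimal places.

0.013

By Bayes' rule, posterior ∝ prior × likelihood:
  Alerts: 0.057 × 0.095 × 0.13 = 0.00070395
  Social: 0.114 × 0.438 × 0.25 = 0.012483
  Newsletters: 0.107 × 0.18 × 0.016 = 0.00030816
  Personal: 0.397 × 0.16 × 0.115 = 0.0073048
  Work: 0.325 × 0.055 × 0.16 = 0.00286
Total = 0.02365991.
P(Newsletters | evidence) = 0.00030816 / 0.02365991 ≈ 0.013.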